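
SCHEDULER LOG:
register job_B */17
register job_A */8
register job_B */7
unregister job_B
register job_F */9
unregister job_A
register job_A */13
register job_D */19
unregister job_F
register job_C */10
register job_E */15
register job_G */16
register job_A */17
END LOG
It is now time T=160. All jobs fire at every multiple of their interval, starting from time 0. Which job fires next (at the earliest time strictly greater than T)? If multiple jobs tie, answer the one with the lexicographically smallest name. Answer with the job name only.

Op 1: register job_B */17 -> active={job_B:*/17}
Op 2: register job_A */8 -> active={job_A:*/8, job_B:*/17}
Op 3: register job_B */7 -> active={job_A:*/8, job_B:*/7}
Op 4: unregister job_B -> active={job_A:*/8}
Op 5: register job_F */9 -> active={job_A:*/8, job_F:*/9}
Op 6: unregister job_A -> active={job_F:*/9}
Op 7: register job_A */13 -> active={job_A:*/13, job_F:*/9}
Op 8: register job_D */19 -> active={job_A:*/13, job_D:*/19, job_F:*/9}
Op 9: unregister job_F -> active={job_A:*/13, job_D:*/19}
Op 10: register job_C */10 -> active={job_A:*/13, job_C:*/10, job_D:*/19}
Op 11: register job_E */15 -> active={job_A:*/13, job_C:*/10, job_D:*/19, job_E:*/15}
Op 12: register job_G */16 -> active={job_A:*/13, job_C:*/10, job_D:*/19, job_E:*/15, job_G:*/16}
Op 13: register job_A */17 -> active={job_A:*/17, job_C:*/10, job_D:*/19, job_E:*/15, job_G:*/16}
  job_A: interval 17, next fire after T=160 is 170
  job_C: interval 10, next fire after T=160 is 170
  job_D: interval 19, next fire after T=160 is 171
  job_E: interval 15, next fire after T=160 is 165
  job_G: interval 16, next fire after T=160 is 176
Earliest = 165, winner (lex tiebreak) = job_E

Answer: job_E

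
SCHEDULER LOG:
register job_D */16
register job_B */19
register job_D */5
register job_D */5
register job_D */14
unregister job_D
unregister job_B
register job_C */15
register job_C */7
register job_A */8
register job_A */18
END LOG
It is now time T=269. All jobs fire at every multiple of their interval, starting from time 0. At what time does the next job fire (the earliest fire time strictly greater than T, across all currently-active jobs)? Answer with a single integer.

Op 1: register job_D */16 -> active={job_D:*/16}
Op 2: register job_B */19 -> active={job_B:*/19, job_D:*/16}
Op 3: register job_D */5 -> active={job_B:*/19, job_D:*/5}
Op 4: register job_D */5 -> active={job_B:*/19, job_D:*/5}
Op 5: register job_D */14 -> active={job_B:*/19, job_D:*/14}
Op 6: unregister job_D -> active={job_B:*/19}
Op 7: unregister job_B -> active={}
Op 8: register job_C */15 -> active={job_C:*/15}
Op 9: register job_C */7 -> active={job_C:*/7}
Op 10: register job_A */8 -> active={job_A:*/8, job_C:*/7}
Op 11: register job_A */18 -> active={job_A:*/18, job_C:*/7}
  job_A: interval 18, next fire after T=269 is 270
  job_C: interval 7, next fire after T=269 is 273
Earliest fire time = 270 (job job_A)

Answer: 270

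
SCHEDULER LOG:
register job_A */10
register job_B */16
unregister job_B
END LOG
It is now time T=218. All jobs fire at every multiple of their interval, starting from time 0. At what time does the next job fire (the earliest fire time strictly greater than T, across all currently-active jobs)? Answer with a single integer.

Answer: 220

Derivation:
Op 1: register job_A */10 -> active={job_A:*/10}
Op 2: register job_B */16 -> active={job_A:*/10, job_B:*/16}
Op 3: unregister job_B -> active={job_A:*/10}
  job_A: interval 10, next fire after T=218 is 220
Earliest fire time = 220 (job job_A)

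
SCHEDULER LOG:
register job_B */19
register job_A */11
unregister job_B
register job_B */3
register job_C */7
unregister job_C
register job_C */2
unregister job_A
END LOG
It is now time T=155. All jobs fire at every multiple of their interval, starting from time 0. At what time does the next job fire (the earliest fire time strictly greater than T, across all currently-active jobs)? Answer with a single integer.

Op 1: register job_B */19 -> active={job_B:*/19}
Op 2: register job_A */11 -> active={job_A:*/11, job_B:*/19}
Op 3: unregister job_B -> active={job_A:*/11}
Op 4: register job_B */3 -> active={job_A:*/11, job_B:*/3}
Op 5: register job_C */7 -> active={job_A:*/11, job_B:*/3, job_C:*/7}
Op 6: unregister job_C -> active={job_A:*/11, job_B:*/3}
Op 7: register job_C */2 -> active={job_A:*/11, job_B:*/3, job_C:*/2}
Op 8: unregister job_A -> active={job_B:*/3, job_C:*/2}
  job_B: interval 3, next fire after T=155 is 156
  job_C: interval 2, next fire after T=155 is 156
Earliest fire time = 156 (job job_B)

Answer: 156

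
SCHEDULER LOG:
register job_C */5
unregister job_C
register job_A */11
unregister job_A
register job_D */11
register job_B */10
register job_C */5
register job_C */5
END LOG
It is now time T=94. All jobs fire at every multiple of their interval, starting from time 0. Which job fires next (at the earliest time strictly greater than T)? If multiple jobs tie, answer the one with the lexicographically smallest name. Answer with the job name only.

Answer: job_C

Derivation:
Op 1: register job_C */5 -> active={job_C:*/5}
Op 2: unregister job_C -> active={}
Op 3: register job_A */11 -> active={job_A:*/11}
Op 4: unregister job_A -> active={}
Op 5: register job_D */11 -> active={job_D:*/11}
Op 6: register job_B */10 -> active={job_B:*/10, job_D:*/11}
Op 7: register job_C */5 -> active={job_B:*/10, job_C:*/5, job_D:*/11}
Op 8: register job_C */5 -> active={job_B:*/10, job_C:*/5, job_D:*/11}
  job_B: interval 10, next fire after T=94 is 100
  job_C: interval 5, next fire after T=94 is 95
  job_D: interval 11, next fire after T=94 is 99
Earliest = 95, winner (lex tiebreak) = job_C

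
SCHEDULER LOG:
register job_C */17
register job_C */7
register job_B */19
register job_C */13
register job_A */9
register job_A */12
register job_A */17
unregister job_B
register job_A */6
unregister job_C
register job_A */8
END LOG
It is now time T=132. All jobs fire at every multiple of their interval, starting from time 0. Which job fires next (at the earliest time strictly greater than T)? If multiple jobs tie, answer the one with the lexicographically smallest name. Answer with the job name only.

Op 1: register job_C */17 -> active={job_C:*/17}
Op 2: register job_C */7 -> active={job_C:*/7}
Op 3: register job_B */19 -> active={job_B:*/19, job_C:*/7}
Op 4: register job_C */13 -> active={job_B:*/19, job_C:*/13}
Op 5: register job_A */9 -> active={job_A:*/9, job_B:*/19, job_C:*/13}
Op 6: register job_A */12 -> active={job_A:*/12, job_B:*/19, job_C:*/13}
Op 7: register job_A */17 -> active={job_A:*/17, job_B:*/19, job_C:*/13}
Op 8: unregister job_B -> active={job_A:*/17, job_C:*/13}
Op 9: register job_A */6 -> active={job_A:*/6, job_C:*/13}
Op 10: unregister job_C -> active={job_A:*/6}
Op 11: register job_A */8 -> active={job_A:*/8}
  job_A: interval 8, next fire after T=132 is 136
Earliest = 136, winner (lex tiebreak) = job_A

Answer: job_A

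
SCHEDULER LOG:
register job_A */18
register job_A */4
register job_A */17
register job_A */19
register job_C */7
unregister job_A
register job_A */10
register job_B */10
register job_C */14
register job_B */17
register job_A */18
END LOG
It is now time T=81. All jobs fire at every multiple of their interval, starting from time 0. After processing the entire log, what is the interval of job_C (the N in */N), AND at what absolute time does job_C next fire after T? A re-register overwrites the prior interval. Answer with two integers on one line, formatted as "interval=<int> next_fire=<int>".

Op 1: register job_A */18 -> active={job_A:*/18}
Op 2: register job_A */4 -> active={job_A:*/4}
Op 3: register job_A */17 -> active={job_A:*/17}
Op 4: register job_A */19 -> active={job_A:*/19}
Op 5: register job_C */7 -> active={job_A:*/19, job_C:*/7}
Op 6: unregister job_A -> active={job_C:*/7}
Op 7: register job_A */10 -> active={job_A:*/10, job_C:*/7}
Op 8: register job_B */10 -> active={job_A:*/10, job_B:*/10, job_C:*/7}
Op 9: register job_C */14 -> active={job_A:*/10, job_B:*/10, job_C:*/14}
Op 10: register job_B */17 -> active={job_A:*/10, job_B:*/17, job_C:*/14}
Op 11: register job_A */18 -> active={job_A:*/18, job_B:*/17, job_C:*/14}
Final interval of job_C = 14
Next fire of job_C after T=81: (81//14+1)*14 = 84

Answer: interval=14 next_fire=84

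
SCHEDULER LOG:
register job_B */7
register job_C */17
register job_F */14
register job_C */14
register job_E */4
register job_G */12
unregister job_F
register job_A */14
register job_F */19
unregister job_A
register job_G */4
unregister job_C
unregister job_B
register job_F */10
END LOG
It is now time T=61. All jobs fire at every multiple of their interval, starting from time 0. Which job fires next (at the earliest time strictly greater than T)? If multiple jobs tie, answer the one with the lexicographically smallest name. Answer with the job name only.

Answer: job_E

Derivation:
Op 1: register job_B */7 -> active={job_B:*/7}
Op 2: register job_C */17 -> active={job_B:*/7, job_C:*/17}
Op 3: register job_F */14 -> active={job_B:*/7, job_C:*/17, job_F:*/14}
Op 4: register job_C */14 -> active={job_B:*/7, job_C:*/14, job_F:*/14}
Op 5: register job_E */4 -> active={job_B:*/7, job_C:*/14, job_E:*/4, job_F:*/14}
Op 6: register job_G */12 -> active={job_B:*/7, job_C:*/14, job_E:*/4, job_F:*/14, job_G:*/12}
Op 7: unregister job_F -> active={job_B:*/7, job_C:*/14, job_E:*/4, job_G:*/12}
Op 8: register job_A */14 -> active={job_A:*/14, job_B:*/7, job_C:*/14, job_E:*/4, job_G:*/12}
Op 9: register job_F */19 -> active={job_A:*/14, job_B:*/7, job_C:*/14, job_E:*/4, job_F:*/19, job_G:*/12}
Op 10: unregister job_A -> active={job_B:*/7, job_C:*/14, job_E:*/4, job_F:*/19, job_G:*/12}
Op 11: register job_G */4 -> active={job_B:*/7, job_C:*/14, job_E:*/4, job_F:*/19, job_G:*/4}
Op 12: unregister job_C -> active={job_B:*/7, job_E:*/4, job_F:*/19, job_G:*/4}
Op 13: unregister job_B -> active={job_E:*/4, job_F:*/19, job_G:*/4}
Op 14: register job_F */10 -> active={job_E:*/4, job_F:*/10, job_G:*/4}
  job_E: interval 4, next fire after T=61 is 64
  job_F: interval 10, next fire after T=61 is 70
  job_G: interval 4, next fire after T=61 is 64
Earliest = 64, winner (lex tiebreak) = job_E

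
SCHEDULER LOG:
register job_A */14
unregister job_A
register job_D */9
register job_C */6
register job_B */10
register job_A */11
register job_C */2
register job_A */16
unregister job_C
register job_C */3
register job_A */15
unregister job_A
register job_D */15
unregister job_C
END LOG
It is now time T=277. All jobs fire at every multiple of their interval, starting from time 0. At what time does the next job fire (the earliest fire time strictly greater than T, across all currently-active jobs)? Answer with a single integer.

Op 1: register job_A */14 -> active={job_A:*/14}
Op 2: unregister job_A -> active={}
Op 3: register job_D */9 -> active={job_D:*/9}
Op 4: register job_C */6 -> active={job_C:*/6, job_D:*/9}
Op 5: register job_B */10 -> active={job_B:*/10, job_C:*/6, job_D:*/9}
Op 6: register job_A */11 -> active={job_A:*/11, job_B:*/10, job_C:*/6, job_D:*/9}
Op 7: register job_C */2 -> active={job_A:*/11, job_B:*/10, job_C:*/2, job_D:*/9}
Op 8: register job_A */16 -> active={job_A:*/16, job_B:*/10, job_C:*/2, job_D:*/9}
Op 9: unregister job_C -> active={job_A:*/16, job_B:*/10, job_D:*/9}
Op 10: register job_C */3 -> active={job_A:*/16, job_B:*/10, job_C:*/3, job_D:*/9}
Op 11: register job_A */15 -> active={job_A:*/15, job_B:*/10, job_C:*/3, job_D:*/9}
Op 12: unregister job_A -> active={job_B:*/10, job_C:*/3, job_D:*/9}
Op 13: register job_D */15 -> active={job_B:*/10, job_C:*/3, job_D:*/15}
Op 14: unregister job_C -> active={job_B:*/10, job_D:*/15}
  job_B: interval 10, next fire after T=277 is 280
  job_D: interval 15, next fire after T=277 is 285
Earliest fire time = 280 (job job_B)

Answer: 280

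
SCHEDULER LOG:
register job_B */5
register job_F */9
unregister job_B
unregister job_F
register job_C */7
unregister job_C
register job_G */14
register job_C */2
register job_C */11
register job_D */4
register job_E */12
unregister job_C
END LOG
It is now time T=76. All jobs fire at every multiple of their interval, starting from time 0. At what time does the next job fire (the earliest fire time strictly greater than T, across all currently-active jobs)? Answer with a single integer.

Answer: 80

Derivation:
Op 1: register job_B */5 -> active={job_B:*/5}
Op 2: register job_F */9 -> active={job_B:*/5, job_F:*/9}
Op 3: unregister job_B -> active={job_F:*/9}
Op 4: unregister job_F -> active={}
Op 5: register job_C */7 -> active={job_C:*/7}
Op 6: unregister job_C -> active={}
Op 7: register job_G */14 -> active={job_G:*/14}
Op 8: register job_C */2 -> active={job_C:*/2, job_G:*/14}
Op 9: register job_C */11 -> active={job_C:*/11, job_G:*/14}
Op 10: register job_D */4 -> active={job_C:*/11, job_D:*/4, job_G:*/14}
Op 11: register job_E */12 -> active={job_C:*/11, job_D:*/4, job_E:*/12, job_G:*/14}
Op 12: unregister job_C -> active={job_D:*/4, job_E:*/12, job_G:*/14}
  job_D: interval 4, next fire after T=76 is 80
  job_E: interval 12, next fire after T=76 is 84
  job_G: interval 14, next fire after T=76 is 84
Earliest fire time = 80 (job job_D)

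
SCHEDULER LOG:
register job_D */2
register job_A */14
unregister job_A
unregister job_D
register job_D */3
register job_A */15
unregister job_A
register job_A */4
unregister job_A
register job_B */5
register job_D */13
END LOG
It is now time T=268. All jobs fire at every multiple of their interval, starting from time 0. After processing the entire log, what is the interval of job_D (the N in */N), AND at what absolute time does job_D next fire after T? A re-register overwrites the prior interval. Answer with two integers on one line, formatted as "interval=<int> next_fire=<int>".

Answer: interval=13 next_fire=273

Derivation:
Op 1: register job_D */2 -> active={job_D:*/2}
Op 2: register job_A */14 -> active={job_A:*/14, job_D:*/2}
Op 3: unregister job_A -> active={job_D:*/2}
Op 4: unregister job_D -> active={}
Op 5: register job_D */3 -> active={job_D:*/3}
Op 6: register job_A */15 -> active={job_A:*/15, job_D:*/3}
Op 7: unregister job_A -> active={job_D:*/3}
Op 8: register job_A */4 -> active={job_A:*/4, job_D:*/3}
Op 9: unregister job_A -> active={job_D:*/3}
Op 10: register job_B */5 -> active={job_B:*/5, job_D:*/3}
Op 11: register job_D */13 -> active={job_B:*/5, job_D:*/13}
Final interval of job_D = 13
Next fire of job_D after T=268: (268//13+1)*13 = 273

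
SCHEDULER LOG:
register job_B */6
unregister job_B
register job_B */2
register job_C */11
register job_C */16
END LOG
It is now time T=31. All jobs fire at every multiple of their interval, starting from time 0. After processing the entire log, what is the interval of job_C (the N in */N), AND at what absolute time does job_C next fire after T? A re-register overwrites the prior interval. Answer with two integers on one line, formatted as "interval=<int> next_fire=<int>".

Answer: interval=16 next_fire=32

Derivation:
Op 1: register job_B */6 -> active={job_B:*/6}
Op 2: unregister job_B -> active={}
Op 3: register job_B */2 -> active={job_B:*/2}
Op 4: register job_C */11 -> active={job_B:*/2, job_C:*/11}
Op 5: register job_C */16 -> active={job_B:*/2, job_C:*/16}
Final interval of job_C = 16
Next fire of job_C after T=31: (31//16+1)*16 = 32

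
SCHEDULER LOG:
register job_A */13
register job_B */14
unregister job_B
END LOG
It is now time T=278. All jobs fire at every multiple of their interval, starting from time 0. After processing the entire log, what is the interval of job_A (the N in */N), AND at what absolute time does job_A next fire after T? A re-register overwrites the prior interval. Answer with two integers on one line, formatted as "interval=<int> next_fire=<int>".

Op 1: register job_A */13 -> active={job_A:*/13}
Op 2: register job_B */14 -> active={job_A:*/13, job_B:*/14}
Op 3: unregister job_B -> active={job_A:*/13}
Final interval of job_A = 13
Next fire of job_A after T=278: (278//13+1)*13 = 286

Answer: interval=13 next_fire=286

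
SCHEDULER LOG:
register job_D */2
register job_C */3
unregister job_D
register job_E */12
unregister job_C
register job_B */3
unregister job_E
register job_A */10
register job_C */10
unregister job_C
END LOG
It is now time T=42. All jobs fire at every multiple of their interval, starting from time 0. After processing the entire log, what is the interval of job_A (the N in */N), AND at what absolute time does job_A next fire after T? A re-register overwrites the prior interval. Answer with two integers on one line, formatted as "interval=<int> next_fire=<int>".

Op 1: register job_D */2 -> active={job_D:*/2}
Op 2: register job_C */3 -> active={job_C:*/3, job_D:*/2}
Op 3: unregister job_D -> active={job_C:*/3}
Op 4: register job_E */12 -> active={job_C:*/3, job_E:*/12}
Op 5: unregister job_C -> active={job_E:*/12}
Op 6: register job_B */3 -> active={job_B:*/3, job_E:*/12}
Op 7: unregister job_E -> active={job_B:*/3}
Op 8: register job_A */10 -> active={job_A:*/10, job_B:*/3}
Op 9: register job_C */10 -> active={job_A:*/10, job_B:*/3, job_C:*/10}
Op 10: unregister job_C -> active={job_A:*/10, job_B:*/3}
Final interval of job_A = 10
Next fire of job_A after T=42: (42//10+1)*10 = 50

Answer: interval=10 next_fire=50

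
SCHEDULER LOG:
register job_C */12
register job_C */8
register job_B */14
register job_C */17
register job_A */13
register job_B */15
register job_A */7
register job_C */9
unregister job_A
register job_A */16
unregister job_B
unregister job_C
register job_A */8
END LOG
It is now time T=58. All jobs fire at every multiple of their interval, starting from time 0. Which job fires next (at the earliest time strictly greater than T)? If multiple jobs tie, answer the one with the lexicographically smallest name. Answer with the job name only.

Answer: job_A

Derivation:
Op 1: register job_C */12 -> active={job_C:*/12}
Op 2: register job_C */8 -> active={job_C:*/8}
Op 3: register job_B */14 -> active={job_B:*/14, job_C:*/8}
Op 4: register job_C */17 -> active={job_B:*/14, job_C:*/17}
Op 5: register job_A */13 -> active={job_A:*/13, job_B:*/14, job_C:*/17}
Op 6: register job_B */15 -> active={job_A:*/13, job_B:*/15, job_C:*/17}
Op 7: register job_A */7 -> active={job_A:*/7, job_B:*/15, job_C:*/17}
Op 8: register job_C */9 -> active={job_A:*/7, job_B:*/15, job_C:*/9}
Op 9: unregister job_A -> active={job_B:*/15, job_C:*/9}
Op 10: register job_A */16 -> active={job_A:*/16, job_B:*/15, job_C:*/9}
Op 11: unregister job_B -> active={job_A:*/16, job_C:*/9}
Op 12: unregister job_C -> active={job_A:*/16}
Op 13: register job_A */8 -> active={job_A:*/8}
  job_A: interval 8, next fire after T=58 is 64
Earliest = 64, winner (lex tiebreak) = job_A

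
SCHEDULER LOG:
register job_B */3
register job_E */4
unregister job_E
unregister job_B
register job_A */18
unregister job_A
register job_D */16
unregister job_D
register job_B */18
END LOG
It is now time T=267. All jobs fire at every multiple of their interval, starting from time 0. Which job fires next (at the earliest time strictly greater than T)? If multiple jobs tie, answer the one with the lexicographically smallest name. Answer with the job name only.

Answer: job_B

Derivation:
Op 1: register job_B */3 -> active={job_B:*/3}
Op 2: register job_E */4 -> active={job_B:*/3, job_E:*/4}
Op 3: unregister job_E -> active={job_B:*/3}
Op 4: unregister job_B -> active={}
Op 5: register job_A */18 -> active={job_A:*/18}
Op 6: unregister job_A -> active={}
Op 7: register job_D */16 -> active={job_D:*/16}
Op 8: unregister job_D -> active={}
Op 9: register job_B */18 -> active={job_B:*/18}
  job_B: interval 18, next fire after T=267 is 270
Earliest = 270, winner (lex tiebreak) = job_B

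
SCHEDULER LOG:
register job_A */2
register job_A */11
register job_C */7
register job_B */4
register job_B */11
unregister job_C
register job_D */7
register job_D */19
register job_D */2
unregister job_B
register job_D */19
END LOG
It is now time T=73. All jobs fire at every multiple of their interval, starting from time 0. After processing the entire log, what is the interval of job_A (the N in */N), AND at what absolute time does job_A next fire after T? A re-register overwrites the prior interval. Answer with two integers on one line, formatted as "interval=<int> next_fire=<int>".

Answer: interval=11 next_fire=77

Derivation:
Op 1: register job_A */2 -> active={job_A:*/2}
Op 2: register job_A */11 -> active={job_A:*/11}
Op 3: register job_C */7 -> active={job_A:*/11, job_C:*/7}
Op 4: register job_B */4 -> active={job_A:*/11, job_B:*/4, job_C:*/7}
Op 5: register job_B */11 -> active={job_A:*/11, job_B:*/11, job_C:*/7}
Op 6: unregister job_C -> active={job_A:*/11, job_B:*/11}
Op 7: register job_D */7 -> active={job_A:*/11, job_B:*/11, job_D:*/7}
Op 8: register job_D */19 -> active={job_A:*/11, job_B:*/11, job_D:*/19}
Op 9: register job_D */2 -> active={job_A:*/11, job_B:*/11, job_D:*/2}
Op 10: unregister job_B -> active={job_A:*/11, job_D:*/2}
Op 11: register job_D */19 -> active={job_A:*/11, job_D:*/19}
Final interval of job_A = 11
Next fire of job_A after T=73: (73//11+1)*11 = 77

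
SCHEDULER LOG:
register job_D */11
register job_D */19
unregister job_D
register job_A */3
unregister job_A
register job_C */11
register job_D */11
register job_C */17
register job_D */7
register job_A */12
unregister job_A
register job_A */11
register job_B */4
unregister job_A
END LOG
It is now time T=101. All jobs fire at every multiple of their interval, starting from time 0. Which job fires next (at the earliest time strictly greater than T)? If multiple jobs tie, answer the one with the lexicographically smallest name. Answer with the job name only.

Answer: job_C

Derivation:
Op 1: register job_D */11 -> active={job_D:*/11}
Op 2: register job_D */19 -> active={job_D:*/19}
Op 3: unregister job_D -> active={}
Op 4: register job_A */3 -> active={job_A:*/3}
Op 5: unregister job_A -> active={}
Op 6: register job_C */11 -> active={job_C:*/11}
Op 7: register job_D */11 -> active={job_C:*/11, job_D:*/11}
Op 8: register job_C */17 -> active={job_C:*/17, job_D:*/11}
Op 9: register job_D */7 -> active={job_C:*/17, job_D:*/7}
Op 10: register job_A */12 -> active={job_A:*/12, job_C:*/17, job_D:*/7}
Op 11: unregister job_A -> active={job_C:*/17, job_D:*/7}
Op 12: register job_A */11 -> active={job_A:*/11, job_C:*/17, job_D:*/7}
Op 13: register job_B */4 -> active={job_A:*/11, job_B:*/4, job_C:*/17, job_D:*/7}
Op 14: unregister job_A -> active={job_B:*/4, job_C:*/17, job_D:*/7}
  job_B: interval 4, next fire after T=101 is 104
  job_C: interval 17, next fire after T=101 is 102
  job_D: interval 7, next fire after T=101 is 105
Earliest = 102, winner (lex tiebreak) = job_C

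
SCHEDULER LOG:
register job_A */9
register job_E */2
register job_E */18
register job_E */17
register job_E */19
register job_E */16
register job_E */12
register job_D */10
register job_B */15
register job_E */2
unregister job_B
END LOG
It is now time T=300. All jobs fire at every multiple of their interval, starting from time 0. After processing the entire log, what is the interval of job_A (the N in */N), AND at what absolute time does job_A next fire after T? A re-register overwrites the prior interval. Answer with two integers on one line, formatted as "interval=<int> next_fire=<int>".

Op 1: register job_A */9 -> active={job_A:*/9}
Op 2: register job_E */2 -> active={job_A:*/9, job_E:*/2}
Op 3: register job_E */18 -> active={job_A:*/9, job_E:*/18}
Op 4: register job_E */17 -> active={job_A:*/9, job_E:*/17}
Op 5: register job_E */19 -> active={job_A:*/9, job_E:*/19}
Op 6: register job_E */16 -> active={job_A:*/9, job_E:*/16}
Op 7: register job_E */12 -> active={job_A:*/9, job_E:*/12}
Op 8: register job_D */10 -> active={job_A:*/9, job_D:*/10, job_E:*/12}
Op 9: register job_B */15 -> active={job_A:*/9, job_B:*/15, job_D:*/10, job_E:*/12}
Op 10: register job_E */2 -> active={job_A:*/9, job_B:*/15, job_D:*/10, job_E:*/2}
Op 11: unregister job_B -> active={job_A:*/9, job_D:*/10, job_E:*/2}
Final interval of job_A = 9
Next fire of job_A after T=300: (300//9+1)*9 = 306

Answer: interval=9 next_fire=306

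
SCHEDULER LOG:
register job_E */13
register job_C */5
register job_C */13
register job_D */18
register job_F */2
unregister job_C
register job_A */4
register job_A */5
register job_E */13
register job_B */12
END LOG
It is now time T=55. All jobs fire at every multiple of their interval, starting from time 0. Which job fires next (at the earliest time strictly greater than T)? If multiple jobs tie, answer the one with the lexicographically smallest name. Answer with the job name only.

Op 1: register job_E */13 -> active={job_E:*/13}
Op 2: register job_C */5 -> active={job_C:*/5, job_E:*/13}
Op 3: register job_C */13 -> active={job_C:*/13, job_E:*/13}
Op 4: register job_D */18 -> active={job_C:*/13, job_D:*/18, job_E:*/13}
Op 5: register job_F */2 -> active={job_C:*/13, job_D:*/18, job_E:*/13, job_F:*/2}
Op 6: unregister job_C -> active={job_D:*/18, job_E:*/13, job_F:*/2}
Op 7: register job_A */4 -> active={job_A:*/4, job_D:*/18, job_E:*/13, job_F:*/2}
Op 8: register job_A */5 -> active={job_A:*/5, job_D:*/18, job_E:*/13, job_F:*/2}
Op 9: register job_E */13 -> active={job_A:*/5, job_D:*/18, job_E:*/13, job_F:*/2}
Op 10: register job_B */12 -> active={job_A:*/5, job_B:*/12, job_D:*/18, job_E:*/13, job_F:*/2}
  job_A: interval 5, next fire after T=55 is 60
  job_B: interval 12, next fire after T=55 is 60
  job_D: interval 18, next fire after T=55 is 72
  job_E: interval 13, next fire after T=55 is 65
  job_F: interval 2, next fire after T=55 is 56
Earliest = 56, winner (lex tiebreak) = job_F

Answer: job_F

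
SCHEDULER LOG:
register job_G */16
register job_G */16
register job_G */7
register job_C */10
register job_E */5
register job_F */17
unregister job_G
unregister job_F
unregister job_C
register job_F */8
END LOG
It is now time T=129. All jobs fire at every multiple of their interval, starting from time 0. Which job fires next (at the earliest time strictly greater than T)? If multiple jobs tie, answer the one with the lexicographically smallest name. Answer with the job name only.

Answer: job_E

Derivation:
Op 1: register job_G */16 -> active={job_G:*/16}
Op 2: register job_G */16 -> active={job_G:*/16}
Op 3: register job_G */7 -> active={job_G:*/7}
Op 4: register job_C */10 -> active={job_C:*/10, job_G:*/7}
Op 5: register job_E */5 -> active={job_C:*/10, job_E:*/5, job_G:*/7}
Op 6: register job_F */17 -> active={job_C:*/10, job_E:*/5, job_F:*/17, job_G:*/7}
Op 7: unregister job_G -> active={job_C:*/10, job_E:*/5, job_F:*/17}
Op 8: unregister job_F -> active={job_C:*/10, job_E:*/5}
Op 9: unregister job_C -> active={job_E:*/5}
Op 10: register job_F */8 -> active={job_E:*/5, job_F:*/8}
  job_E: interval 5, next fire after T=129 is 130
  job_F: interval 8, next fire after T=129 is 136
Earliest = 130, winner (lex tiebreak) = job_E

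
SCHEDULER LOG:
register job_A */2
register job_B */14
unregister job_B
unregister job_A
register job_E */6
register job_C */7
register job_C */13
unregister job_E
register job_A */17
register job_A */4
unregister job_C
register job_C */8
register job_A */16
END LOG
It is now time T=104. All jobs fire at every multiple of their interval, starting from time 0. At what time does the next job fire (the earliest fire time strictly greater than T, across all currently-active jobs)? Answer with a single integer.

Answer: 112

Derivation:
Op 1: register job_A */2 -> active={job_A:*/2}
Op 2: register job_B */14 -> active={job_A:*/2, job_B:*/14}
Op 3: unregister job_B -> active={job_A:*/2}
Op 4: unregister job_A -> active={}
Op 5: register job_E */6 -> active={job_E:*/6}
Op 6: register job_C */7 -> active={job_C:*/7, job_E:*/6}
Op 7: register job_C */13 -> active={job_C:*/13, job_E:*/6}
Op 8: unregister job_E -> active={job_C:*/13}
Op 9: register job_A */17 -> active={job_A:*/17, job_C:*/13}
Op 10: register job_A */4 -> active={job_A:*/4, job_C:*/13}
Op 11: unregister job_C -> active={job_A:*/4}
Op 12: register job_C */8 -> active={job_A:*/4, job_C:*/8}
Op 13: register job_A */16 -> active={job_A:*/16, job_C:*/8}
  job_A: interval 16, next fire after T=104 is 112
  job_C: interval 8, next fire after T=104 is 112
Earliest fire time = 112 (job job_A)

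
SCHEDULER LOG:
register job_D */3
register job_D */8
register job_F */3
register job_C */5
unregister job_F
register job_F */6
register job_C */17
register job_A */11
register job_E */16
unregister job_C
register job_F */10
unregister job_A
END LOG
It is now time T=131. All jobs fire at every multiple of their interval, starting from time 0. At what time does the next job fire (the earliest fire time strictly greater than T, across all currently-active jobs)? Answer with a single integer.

Op 1: register job_D */3 -> active={job_D:*/3}
Op 2: register job_D */8 -> active={job_D:*/8}
Op 3: register job_F */3 -> active={job_D:*/8, job_F:*/3}
Op 4: register job_C */5 -> active={job_C:*/5, job_D:*/8, job_F:*/3}
Op 5: unregister job_F -> active={job_C:*/5, job_D:*/8}
Op 6: register job_F */6 -> active={job_C:*/5, job_D:*/8, job_F:*/6}
Op 7: register job_C */17 -> active={job_C:*/17, job_D:*/8, job_F:*/6}
Op 8: register job_A */11 -> active={job_A:*/11, job_C:*/17, job_D:*/8, job_F:*/6}
Op 9: register job_E */16 -> active={job_A:*/11, job_C:*/17, job_D:*/8, job_E:*/16, job_F:*/6}
Op 10: unregister job_C -> active={job_A:*/11, job_D:*/8, job_E:*/16, job_F:*/6}
Op 11: register job_F */10 -> active={job_A:*/11, job_D:*/8, job_E:*/16, job_F:*/10}
Op 12: unregister job_A -> active={job_D:*/8, job_E:*/16, job_F:*/10}
  job_D: interval 8, next fire after T=131 is 136
  job_E: interval 16, next fire after T=131 is 144
  job_F: interval 10, next fire after T=131 is 140
Earliest fire time = 136 (job job_D)

Answer: 136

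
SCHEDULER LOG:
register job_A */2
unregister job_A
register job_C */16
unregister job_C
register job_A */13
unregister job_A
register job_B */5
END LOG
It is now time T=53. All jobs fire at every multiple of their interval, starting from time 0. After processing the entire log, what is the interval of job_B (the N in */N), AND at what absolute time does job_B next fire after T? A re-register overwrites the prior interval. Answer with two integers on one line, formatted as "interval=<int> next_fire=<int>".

Answer: interval=5 next_fire=55

Derivation:
Op 1: register job_A */2 -> active={job_A:*/2}
Op 2: unregister job_A -> active={}
Op 3: register job_C */16 -> active={job_C:*/16}
Op 4: unregister job_C -> active={}
Op 5: register job_A */13 -> active={job_A:*/13}
Op 6: unregister job_A -> active={}
Op 7: register job_B */5 -> active={job_B:*/5}
Final interval of job_B = 5
Next fire of job_B after T=53: (53//5+1)*5 = 55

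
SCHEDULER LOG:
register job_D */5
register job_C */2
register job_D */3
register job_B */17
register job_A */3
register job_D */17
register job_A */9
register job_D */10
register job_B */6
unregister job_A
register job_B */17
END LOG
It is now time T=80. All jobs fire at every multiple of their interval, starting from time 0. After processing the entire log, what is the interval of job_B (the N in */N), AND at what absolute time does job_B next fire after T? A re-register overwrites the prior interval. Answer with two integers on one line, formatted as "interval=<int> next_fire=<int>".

Answer: interval=17 next_fire=85

Derivation:
Op 1: register job_D */5 -> active={job_D:*/5}
Op 2: register job_C */2 -> active={job_C:*/2, job_D:*/5}
Op 3: register job_D */3 -> active={job_C:*/2, job_D:*/3}
Op 4: register job_B */17 -> active={job_B:*/17, job_C:*/2, job_D:*/3}
Op 5: register job_A */3 -> active={job_A:*/3, job_B:*/17, job_C:*/2, job_D:*/3}
Op 6: register job_D */17 -> active={job_A:*/3, job_B:*/17, job_C:*/2, job_D:*/17}
Op 7: register job_A */9 -> active={job_A:*/9, job_B:*/17, job_C:*/2, job_D:*/17}
Op 8: register job_D */10 -> active={job_A:*/9, job_B:*/17, job_C:*/2, job_D:*/10}
Op 9: register job_B */6 -> active={job_A:*/9, job_B:*/6, job_C:*/2, job_D:*/10}
Op 10: unregister job_A -> active={job_B:*/6, job_C:*/2, job_D:*/10}
Op 11: register job_B */17 -> active={job_B:*/17, job_C:*/2, job_D:*/10}
Final interval of job_B = 17
Next fire of job_B after T=80: (80//17+1)*17 = 85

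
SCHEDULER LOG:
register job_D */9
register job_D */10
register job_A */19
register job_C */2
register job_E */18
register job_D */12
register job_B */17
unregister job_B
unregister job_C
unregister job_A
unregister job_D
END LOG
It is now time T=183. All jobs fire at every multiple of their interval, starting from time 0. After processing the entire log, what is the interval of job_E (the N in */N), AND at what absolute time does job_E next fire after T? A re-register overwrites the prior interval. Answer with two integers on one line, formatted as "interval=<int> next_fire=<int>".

Op 1: register job_D */9 -> active={job_D:*/9}
Op 2: register job_D */10 -> active={job_D:*/10}
Op 3: register job_A */19 -> active={job_A:*/19, job_D:*/10}
Op 4: register job_C */2 -> active={job_A:*/19, job_C:*/2, job_D:*/10}
Op 5: register job_E */18 -> active={job_A:*/19, job_C:*/2, job_D:*/10, job_E:*/18}
Op 6: register job_D */12 -> active={job_A:*/19, job_C:*/2, job_D:*/12, job_E:*/18}
Op 7: register job_B */17 -> active={job_A:*/19, job_B:*/17, job_C:*/2, job_D:*/12, job_E:*/18}
Op 8: unregister job_B -> active={job_A:*/19, job_C:*/2, job_D:*/12, job_E:*/18}
Op 9: unregister job_C -> active={job_A:*/19, job_D:*/12, job_E:*/18}
Op 10: unregister job_A -> active={job_D:*/12, job_E:*/18}
Op 11: unregister job_D -> active={job_E:*/18}
Final interval of job_E = 18
Next fire of job_E after T=183: (183//18+1)*18 = 198

Answer: interval=18 next_fire=198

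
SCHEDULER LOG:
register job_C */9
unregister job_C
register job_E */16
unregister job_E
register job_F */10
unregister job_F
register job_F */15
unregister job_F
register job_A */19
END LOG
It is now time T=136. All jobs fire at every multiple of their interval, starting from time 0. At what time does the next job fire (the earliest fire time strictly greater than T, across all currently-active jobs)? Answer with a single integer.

Answer: 152

Derivation:
Op 1: register job_C */9 -> active={job_C:*/9}
Op 2: unregister job_C -> active={}
Op 3: register job_E */16 -> active={job_E:*/16}
Op 4: unregister job_E -> active={}
Op 5: register job_F */10 -> active={job_F:*/10}
Op 6: unregister job_F -> active={}
Op 7: register job_F */15 -> active={job_F:*/15}
Op 8: unregister job_F -> active={}
Op 9: register job_A */19 -> active={job_A:*/19}
  job_A: interval 19, next fire after T=136 is 152
Earliest fire time = 152 (job job_A)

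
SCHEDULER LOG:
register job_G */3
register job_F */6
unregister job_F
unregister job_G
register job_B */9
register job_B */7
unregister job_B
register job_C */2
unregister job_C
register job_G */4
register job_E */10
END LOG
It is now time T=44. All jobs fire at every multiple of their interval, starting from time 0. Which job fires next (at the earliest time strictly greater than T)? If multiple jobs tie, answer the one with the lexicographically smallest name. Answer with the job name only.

Op 1: register job_G */3 -> active={job_G:*/3}
Op 2: register job_F */6 -> active={job_F:*/6, job_G:*/3}
Op 3: unregister job_F -> active={job_G:*/3}
Op 4: unregister job_G -> active={}
Op 5: register job_B */9 -> active={job_B:*/9}
Op 6: register job_B */7 -> active={job_B:*/7}
Op 7: unregister job_B -> active={}
Op 8: register job_C */2 -> active={job_C:*/2}
Op 9: unregister job_C -> active={}
Op 10: register job_G */4 -> active={job_G:*/4}
Op 11: register job_E */10 -> active={job_E:*/10, job_G:*/4}
  job_E: interval 10, next fire after T=44 is 50
  job_G: interval 4, next fire after T=44 is 48
Earliest = 48, winner (lex tiebreak) = job_G

Answer: job_G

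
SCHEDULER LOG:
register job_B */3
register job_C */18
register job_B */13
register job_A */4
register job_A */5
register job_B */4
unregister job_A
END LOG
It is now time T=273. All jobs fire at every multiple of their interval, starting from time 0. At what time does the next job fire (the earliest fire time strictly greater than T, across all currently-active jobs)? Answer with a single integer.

Op 1: register job_B */3 -> active={job_B:*/3}
Op 2: register job_C */18 -> active={job_B:*/3, job_C:*/18}
Op 3: register job_B */13 -> active={job_B:*/13, job_C:*/18}
Op 4: register job_A */4 -> active={job_A:*/4, job_B:*/13, job_C:*/18}
Op 5: register job_A */5 -> active={job_A:*/5, job_B:*/13, job_C:*/18}
Op 6: register job_B */4 -> active={job_A:*/5, job_B:*/4, job_C:*/18}
Op 7: unregister job_A -> active={job_B:*/4, job_C:*/18}
  job_B: interval 4, next fire after T=273 is 276
  job_C: interval 18, next fire after T=273 is 288
Earliest fire time = 276 (job job_B)

Answer: 276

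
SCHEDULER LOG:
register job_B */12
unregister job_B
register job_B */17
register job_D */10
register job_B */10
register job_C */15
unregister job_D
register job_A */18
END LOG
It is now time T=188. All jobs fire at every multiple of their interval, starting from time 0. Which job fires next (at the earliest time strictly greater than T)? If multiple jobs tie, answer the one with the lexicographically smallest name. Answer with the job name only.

Answer: job_B

Derivation:
Op 1: register job_B */12 -> active={job_B:*/12}
Op 2: unregister job_B -> active={}
Op 3: register job_B */17 -> active={job_B:*/17}
Op 4: register job_D */10 -> active={job_B:*/17, job_D:*/10}
Op 5: register job_B */10 -> active={job_B:*/10, job_D:*/10}
Op 6: register job_C */15 -> active={job_B:*/10, job_C:*/15, job_D:*/10}
Op 7: unregister job_D -> active={job_B:*/10, job_C:*/15}
Op 8: register job_A */18 -> active={job_A:*/18, job_B:*/10, job_C:*/15}
  job_A: interval 18, next fire after T=188 is 198
  job_B: interval 10, next fire after T=188 is 190
  job_C: interval 15, next fire after T=188 is 195
Earliest = 190, winner (lex tiebreak) = job_B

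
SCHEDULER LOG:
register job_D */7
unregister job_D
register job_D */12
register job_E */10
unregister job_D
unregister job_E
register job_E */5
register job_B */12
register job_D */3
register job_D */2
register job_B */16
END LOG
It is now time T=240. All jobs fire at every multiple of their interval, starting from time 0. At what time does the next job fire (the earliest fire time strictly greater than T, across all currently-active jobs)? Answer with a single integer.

Answer: 242

Derivation:
Op 1: register job_D */7 -> active={job_D:*/7}
Op 2: unregister job_D -> active={}
Op 3: register job_D */12 -> active={job_D:*/12}
Op 4: register job_E */10 -> active={job_D:*/12, job_E:*/10}
Op 5: unregister job_D -> active={job_E:*/10}
Op 6: unregister job_E -> active={}
Op 7: register job_E */5 -> active={job_E:*/5}
Op 8: register job_B */12 -> active={job_B:*/12, job_E:*/5}
Op 9: register job_D */3 -> active={job_B:*/12, job_D:*/3, job_E:*/5}
Op 10: register job_D */2 -> active={job_B:*/12, job_D:*/2, job_E:*/5}
Op 11: register job_B */16 -> active={job_B:*/16, job_D:*/2, job_E:*/5}
  job_B: interval 16, next fire after T=240 is 256
  job_D: interval 2, next fire after T=240 is 242
  job_E: interval 5, next fire after T=240 is 245
Earliest fire time = 242 (job job_D)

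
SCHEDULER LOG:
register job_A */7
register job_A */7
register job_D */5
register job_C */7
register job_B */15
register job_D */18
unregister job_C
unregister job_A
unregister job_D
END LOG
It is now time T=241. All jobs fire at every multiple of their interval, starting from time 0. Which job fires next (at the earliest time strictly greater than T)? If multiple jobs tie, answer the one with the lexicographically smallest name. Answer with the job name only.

Op 1: register job_A */7 -> active={job_A:*/7}
Op 2: register job_A */7 -> active={job_A:*/7}
Op 3: register job_D */5 -> active={job_A:*/7, job_D:*/5}
Op 4: register job_C */7 -> active={job_A:*/7, job_C:*/7, job_D:*/5}
Op 5: register job_B */15 -> active={job_A:*/7, job_B:*/15, job_C:*/7, job_D:*/5}
Op 6: register job_D */18 -> active={job_A:*/7, job_B:*/15, job_C:*/7, job_D:*/18}
Op 7: unregister job_C -> active={job_A:*/7, job_B:*/15, job_D:*/18}
Op 8: unregister job_A -> active={job_B:*/15, job_D:*/18}
Op 9: unregister job_D -> active={job_B:*/15}
  job_B: interval 15, next fire after T=241 is 255
Earliest = 255, winner (lex tiebreak) = job_B

Answer: job_B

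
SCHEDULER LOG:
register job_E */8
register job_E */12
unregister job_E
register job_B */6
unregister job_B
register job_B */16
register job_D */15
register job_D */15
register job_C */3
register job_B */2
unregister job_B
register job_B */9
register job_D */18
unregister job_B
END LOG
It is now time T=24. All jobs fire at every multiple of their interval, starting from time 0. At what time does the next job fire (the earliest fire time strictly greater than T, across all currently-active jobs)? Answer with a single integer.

Answer: 27

Derivation:
Op 1: register job_E */8 -> active={job_E:*/8}
Op 2: register job_E */12 -> active={job_E:*/12}
Op 3: unregister job_E -> active={}
Op 4: register job_B */6 -> active={job_B:*/6}
Op 5: unregister job_B -> active={}
Op 6: register job_B */16 -> active={job_B:*/16}
Op 7: register job_D */15 -> active={job_B:*/16, job_D:*/15}
Op 8: register job_D */15 -> active={job_B:*/16, job_D:*/15}
Op 9: register job_C */3 -> active={job_B:*/16, job_C:*/3, job_D:*/15}
Op 10: register job_B */2 -> active={job_B:*/2, job_C:*/3, job_D:*/15}
Op 11: unregister job_B -> active={job_C:*/3, job_D:*/15}
Op 12: register job_B */9 -> active={job_B:*/9, job_C:*/3, job_D:*/15}
Op 13: register job_D */18 -> active={job_B:*/9, job_C:*/3, job_D:*/18}
Op 14: unregister job_B -> active={job_C:*/3, job_D:*/18}
  job_C: interval 3, next fire after T=24 is 27
  job_D: interval 18, next fire after T=24 is 36
Earliest fire time = 27 (job job_C)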